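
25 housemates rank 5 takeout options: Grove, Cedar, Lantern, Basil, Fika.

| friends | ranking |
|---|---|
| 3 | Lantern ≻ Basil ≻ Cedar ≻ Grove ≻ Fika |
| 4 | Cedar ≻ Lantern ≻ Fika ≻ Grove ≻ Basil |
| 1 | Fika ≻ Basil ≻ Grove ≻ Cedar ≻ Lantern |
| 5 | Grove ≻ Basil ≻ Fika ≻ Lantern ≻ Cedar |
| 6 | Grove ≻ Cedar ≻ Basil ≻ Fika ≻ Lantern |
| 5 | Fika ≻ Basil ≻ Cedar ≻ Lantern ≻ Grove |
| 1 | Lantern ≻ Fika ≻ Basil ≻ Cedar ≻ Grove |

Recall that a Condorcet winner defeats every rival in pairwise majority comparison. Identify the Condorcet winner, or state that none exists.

none

Check each pair by majority over 25 ballots:
Grove vs Cedar: 12 to 13, Cedar.
Grove vs Lantern: Lantern, 13–12.
Grove vs Basil: Grove, 15–10.
Grove vs Fika: Grove, 14–11.
Cedar vs Lantern: Cedar wins 16–9.
Cedar vs Basil: Cedar is ranked higher on 4+6 = 10 ballots, Basil on 15. Basil wins 15–10.
Cedar vs Fika: 13 to 12, Cedar.
Lantern vs Basil: Basil, 17–8.
Lantern vs Fika: Lantern preferred on 3+4+1 = 8 ballots; Fika wins 17–8.
Basil vs Fika: Basil wins 14–11.
Each restaurant drops at least one matchup (Grove loses to Cedar; Cedar loses to Basil; Lantern loses to Cedar; Basil loses to Grove; Fika loses to Grove); the cycle Grove > Basil > Cedar > Grove rules out a Condorcet winner.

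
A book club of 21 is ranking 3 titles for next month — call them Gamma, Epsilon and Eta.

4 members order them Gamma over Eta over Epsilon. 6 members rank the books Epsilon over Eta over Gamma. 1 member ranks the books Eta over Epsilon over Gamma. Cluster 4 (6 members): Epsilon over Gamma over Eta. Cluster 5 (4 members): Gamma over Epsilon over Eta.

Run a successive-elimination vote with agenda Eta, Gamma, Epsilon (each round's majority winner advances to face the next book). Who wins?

Round 1: Eta vs Gamma — 7–14, Gamma advances.
Round 2: Gamma vs Epsilon — 8–13, Epsilon advances.
Epsilon survives the agenda.

Epsilon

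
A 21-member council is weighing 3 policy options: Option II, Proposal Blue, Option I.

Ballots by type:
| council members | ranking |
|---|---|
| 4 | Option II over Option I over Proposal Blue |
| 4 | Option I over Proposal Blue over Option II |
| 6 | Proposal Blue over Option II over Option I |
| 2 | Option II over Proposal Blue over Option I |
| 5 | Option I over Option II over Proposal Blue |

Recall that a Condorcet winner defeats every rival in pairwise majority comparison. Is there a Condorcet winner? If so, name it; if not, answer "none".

Option II

Head-to-head results (21 council members):
Option II vs Proposal Blue: Option II is ranked higher on 4+2+5 = 11 ballots, Proposal Blue on 10. Option II wins 11–10.
Option II vs Option I: 12 to 9, Option II.
Proposal Blue vs Option I: 6+2 = 8 for Proposal Blue, 13 for Option I — Option I by 13–8.
Option II wins every pairwise contest, so Option II is the Condorcet winner.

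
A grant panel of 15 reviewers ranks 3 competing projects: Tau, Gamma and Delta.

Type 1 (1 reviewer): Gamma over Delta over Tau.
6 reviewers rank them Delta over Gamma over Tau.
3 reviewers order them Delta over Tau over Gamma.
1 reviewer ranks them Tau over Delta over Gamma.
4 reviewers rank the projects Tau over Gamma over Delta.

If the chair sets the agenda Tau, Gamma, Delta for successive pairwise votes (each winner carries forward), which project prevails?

Round 1: Tau vs Gamma — 8–7, Tau advances.
Round 2: Tau vs Delta — 5–10, Delta advances.
Delta survives the agenda.

Delta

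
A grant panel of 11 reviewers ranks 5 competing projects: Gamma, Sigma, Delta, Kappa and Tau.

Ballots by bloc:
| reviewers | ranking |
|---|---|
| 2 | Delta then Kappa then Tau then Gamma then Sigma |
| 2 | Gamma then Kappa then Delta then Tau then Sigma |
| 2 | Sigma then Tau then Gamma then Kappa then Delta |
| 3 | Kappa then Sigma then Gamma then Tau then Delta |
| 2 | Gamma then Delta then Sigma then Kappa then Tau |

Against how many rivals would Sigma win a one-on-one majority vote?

Sigma against each rival (11 reviewers):
Sigma vs Gamma: Gamma wins 6–5.
Sigma vs Delta: 5 to 6, Delta.
Sigma–Kappa: Kappa 7–4.
Sigma–Tau: Sigma 7–4.
Sigma beats Tau; loses to Gamma, Delta, Kappa — 1 pairwise win.

1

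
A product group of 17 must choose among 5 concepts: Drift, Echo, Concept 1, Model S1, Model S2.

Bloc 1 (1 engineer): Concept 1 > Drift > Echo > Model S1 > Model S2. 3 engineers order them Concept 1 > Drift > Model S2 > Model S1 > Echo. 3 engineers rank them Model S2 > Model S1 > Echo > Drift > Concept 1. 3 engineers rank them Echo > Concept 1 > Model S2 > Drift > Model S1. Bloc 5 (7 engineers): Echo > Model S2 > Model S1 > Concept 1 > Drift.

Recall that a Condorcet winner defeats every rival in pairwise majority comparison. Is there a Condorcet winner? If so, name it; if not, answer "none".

Head-to-head results (17 engineers):
Drift vs Echo: Echo, 13–4.
Drift vs Concept 1: Concept 1, 14–3.
Drift vs Model S1: Model S1, 10–7.
Drift–Model S2: Model S2 13–4.
Echo vs Concept 1: Echo, 13–4.
Echo vs Model S1: Echo wins 11–6.
Echo vs Model S2: Echo, 11–6.
Concept 1 vs Model S1: Model S1, 10–7.
Concept 1 vs Model S2: Model S2 wins 10–7.
Model S1 vs Model S2: Model S2 wins 16–1.
Echo defeats every rival head-to-head and is the Condorcet winner.

Echo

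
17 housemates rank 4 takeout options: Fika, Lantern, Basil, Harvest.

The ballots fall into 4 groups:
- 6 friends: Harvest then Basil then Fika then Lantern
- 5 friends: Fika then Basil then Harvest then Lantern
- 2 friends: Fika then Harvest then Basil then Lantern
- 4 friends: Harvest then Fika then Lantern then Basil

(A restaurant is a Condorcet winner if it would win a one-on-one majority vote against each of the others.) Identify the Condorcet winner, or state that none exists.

Head-to-head results (17 friends):
Fika vs Lantern: Fika wins 17–0.
Fika vs Basil: Fika wins 11–6.
Fika–Harvest: Harvest 10–7.
Lantern–Basil: Basil 13–4.
Lantern–Harvest: Harvest 17–0.
Basil vs Harvest: Harvest wins 12–5.
Harvest beats each of Fika, Lantern, Basil — Harvest is the Condorcet winner.

Harvest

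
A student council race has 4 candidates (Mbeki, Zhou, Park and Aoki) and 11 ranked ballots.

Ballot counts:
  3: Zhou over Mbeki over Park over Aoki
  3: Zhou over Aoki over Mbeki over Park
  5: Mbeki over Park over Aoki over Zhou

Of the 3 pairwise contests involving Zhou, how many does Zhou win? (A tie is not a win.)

Zhou against each rival (11 voters):
Zhou vs Mbeki: Zhou, 6–5.
Zhou vs Park: Zhou preferred on 3+3 = 6 ballots; Zhou wins 6–5.
Zhou vs Aoki: Zhou is ranked higher on 3+3 = 6 ballots, Aoki on 5. Zhou wins 6–5.
Zhou beats Mbeki, Park, Aoki — 3 pairwise wins.

3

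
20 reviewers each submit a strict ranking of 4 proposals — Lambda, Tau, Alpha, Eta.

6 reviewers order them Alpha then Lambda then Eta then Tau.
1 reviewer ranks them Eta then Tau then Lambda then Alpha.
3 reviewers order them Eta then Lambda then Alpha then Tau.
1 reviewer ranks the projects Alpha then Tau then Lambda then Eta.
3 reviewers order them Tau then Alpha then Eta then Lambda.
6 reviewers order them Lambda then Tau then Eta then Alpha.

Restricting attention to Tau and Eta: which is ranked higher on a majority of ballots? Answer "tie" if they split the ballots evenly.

Ballots ranking Tau above Eta: 1 + 3 + 6 = 10.
Ballots ranking Eta above Tau: 20 − 10 = 10.
10–10: the pair ties.

tie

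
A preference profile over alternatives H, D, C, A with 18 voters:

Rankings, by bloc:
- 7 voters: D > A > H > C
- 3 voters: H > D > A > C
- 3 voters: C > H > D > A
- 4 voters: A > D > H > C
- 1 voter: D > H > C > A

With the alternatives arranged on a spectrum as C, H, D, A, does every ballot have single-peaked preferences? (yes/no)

Axis positions: C=1, H=2, D=3, A=4.
Bloc 1 (peak D at position 3): ranking walks positions 3-4-2-1, expanding outward from the peak — single-peaked.
Bloc 2 (peak H at position 2): ranking walks positions 2-3-4-1, expanding outward from the peak — single-peaked.
Bloc 3 (peak C at position 1): ranking walks positions 1-2-3-4, expanding outward from the peak — single-peaked.
Bloc 4 (peak A at position 4): ranking walks positions 4-3-2-1, expanding outward from the peak — single-peaked.
Bloc 5 (peak D at position 3): ranking walks positions 3-2-1-4, expanding outward from the peak — single-peaked.
Every ranking is single-peaked on this axis.

yes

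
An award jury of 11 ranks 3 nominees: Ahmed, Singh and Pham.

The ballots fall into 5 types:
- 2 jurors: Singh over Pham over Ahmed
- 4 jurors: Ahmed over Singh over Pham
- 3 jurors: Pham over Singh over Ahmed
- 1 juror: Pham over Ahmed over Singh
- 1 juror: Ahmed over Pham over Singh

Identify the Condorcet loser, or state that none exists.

none

Head-to-head results (11 jurors):
Ahmed–Singh: Ahmed 6–5.
Ahmed vs Pham: 4+1 = 5 for Ahmed, 6 for Pham — Pham by 6–5.
Singh vs Pham: Singh preferred on 2+4 = 6 ballots; Singh wins 6–5.
No nominee is winless: Ahmed beats Singh; Singh beats Pham; Pham beats Ahmed. There is no Condorcet loser.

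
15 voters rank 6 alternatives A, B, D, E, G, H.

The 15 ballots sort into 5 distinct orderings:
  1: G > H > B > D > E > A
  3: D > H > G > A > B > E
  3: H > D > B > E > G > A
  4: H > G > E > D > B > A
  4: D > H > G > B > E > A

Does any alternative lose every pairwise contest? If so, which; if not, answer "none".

A

Pairwise majorities:
A vs B: A preferred on 3 ballots; B wins 12–3.
A vs D: A preferred on 0 ballots; D wins 15–0.
A vs E: E wins 12–3.
A–G: G 15–0.
A vs H: H, 15–0.
B vs D: B preferred on 1 ballot; D wins 14–1.
B vs E: B preferred on 1+3+3+4 = 11 ballots; B wins 11–4.
B–G: G 12–3.
B vs H: 0 to 15, H.
D vs E: D, 11–4.
D vs G: D preferred on 3+3+4 = 10 ballots; D wins 10–5.
D vs H: H, 8–7.
E vs G: 3 for E, 12 for G — G by 12–3.
E vs H: E is ranked higher on 0 ballots, H on 15. H wins 15–0.
G vs H: G is ranked higher on 1 ballot, H on 14. H wins 14–1.
A is beaten in every head-to-head and is the Condorcet loser.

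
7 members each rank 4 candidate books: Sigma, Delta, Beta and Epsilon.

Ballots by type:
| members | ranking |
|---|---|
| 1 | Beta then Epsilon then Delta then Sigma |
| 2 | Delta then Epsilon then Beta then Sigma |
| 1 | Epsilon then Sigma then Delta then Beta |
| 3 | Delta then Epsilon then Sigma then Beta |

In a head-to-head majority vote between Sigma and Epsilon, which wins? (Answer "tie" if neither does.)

No ballot ranks Sigma above Epsilon: 0.
Ballots ranking Epsilon above Sigma: 7 − 0 = 7.
Epsilon wins the head-to-head 7–0.

Epsilon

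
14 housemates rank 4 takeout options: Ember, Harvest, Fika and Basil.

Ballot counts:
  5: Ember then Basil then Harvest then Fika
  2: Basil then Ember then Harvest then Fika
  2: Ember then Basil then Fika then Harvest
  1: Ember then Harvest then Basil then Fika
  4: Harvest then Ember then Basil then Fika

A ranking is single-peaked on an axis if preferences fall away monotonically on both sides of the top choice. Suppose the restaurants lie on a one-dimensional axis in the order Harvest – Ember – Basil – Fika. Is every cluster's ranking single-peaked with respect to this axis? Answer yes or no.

yes

Axis positions: Harvest=1, Ember=2, Basil=3, Fika=4.
Cluster 1 (peak Ember at position 2): ranking walks positions 2-3-1-4, expanding outward from the peak — single-peaked.
Cluster 2 (peak Basil at position 3): ranking walks positions 3-2-1-4, expanding outward from the peak — single-peaked.
Cluster 3 (peak Ember at position 2): ranking walks positions 2-3-4-1, expanding outward from the peak — single-peaked.
Cluster 4 (peak Ember at position 2): ranking walks positions 2-1-3-4, expanding outward from the peak — single-peaked.
Cluster 5 (peak Harvest at position 1): ranking walks positions 1-2-3-4, expanding outward from the peak — single-peaked.
Every ranking is single-peaked on this axis.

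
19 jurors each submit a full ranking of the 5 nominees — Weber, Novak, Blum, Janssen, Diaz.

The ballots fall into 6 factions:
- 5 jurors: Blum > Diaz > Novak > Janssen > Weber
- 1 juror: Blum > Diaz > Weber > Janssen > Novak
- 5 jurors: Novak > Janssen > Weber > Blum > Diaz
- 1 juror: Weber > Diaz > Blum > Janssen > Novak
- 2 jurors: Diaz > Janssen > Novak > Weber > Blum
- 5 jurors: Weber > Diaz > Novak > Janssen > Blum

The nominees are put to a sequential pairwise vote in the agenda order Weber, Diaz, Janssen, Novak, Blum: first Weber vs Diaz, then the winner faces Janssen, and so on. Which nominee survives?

Novak

Round 1: Weber vs Diaz — 11–8, Weber advances.
Round 2: Weber vs Janssen — 7–12, Janssen advances.
Round 3: Janssen vs Novak — 4–15, Novak advances.
Round 4: Novak vs Blum — 12–7, Novak advances.
Novak survives the agenda.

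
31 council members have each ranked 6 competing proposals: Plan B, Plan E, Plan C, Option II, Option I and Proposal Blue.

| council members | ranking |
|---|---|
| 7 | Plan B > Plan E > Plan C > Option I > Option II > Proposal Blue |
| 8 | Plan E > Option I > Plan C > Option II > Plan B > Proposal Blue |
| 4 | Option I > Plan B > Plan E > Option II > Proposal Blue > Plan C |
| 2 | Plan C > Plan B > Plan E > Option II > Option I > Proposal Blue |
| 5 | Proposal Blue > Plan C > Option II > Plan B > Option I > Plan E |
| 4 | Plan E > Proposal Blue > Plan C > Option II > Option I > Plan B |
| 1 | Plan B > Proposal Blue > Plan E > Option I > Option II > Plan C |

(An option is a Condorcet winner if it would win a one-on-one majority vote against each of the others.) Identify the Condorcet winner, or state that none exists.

none

Pairwise majorities:
Plan B vs Plan E: 7+4+2+5+1 = 19 for Plan B, 12 for Plan E — Plan B by 19–12.
Plan B vs Plan C: Plan C, 19–12.
Plan B vs Option II: Plan B is ranked higher on 7+4+2+1 = 14 ballots, Option II on 17. Option II wins 17–14.
Plan B vs Option I: Plan B is ranked higher on 7+2+5+1 = 15 ballots, Option I on 16. Option I wins 16–15.
Plan B vs Proposal Blue: Plan B wins 22–9.
Plan E vs Plan C: Plan E, 24–7.
Plan E vs Option II: 7+8+4+2+4+1 = 26 for Plan E, 5 for Option II — Plan E by 26–5.
Plan E vs Option I: 22 to 9, Plan E.
Plan E vs Proposal Blue: Plan E preferred on 7+8+4+2+4 = 25 ballots; Plan E wins 25–6.
Plan C vs Option II: Plan C, 26–5.
Plan C vs Option I: Plan C, 18–13.
Plan C vs Proposal Blue: 7+8+2 = 17 for Plan C, 14 for Proposal Blue — Plan C by 17–14.
Option II vs Option I: Option I, 20–11.
Option II vs Proposal Blue: Option II preferred on 7+8+4+2 = 21 ballots; Option II wins 21–10.
Option I–Proposal Blue: Option I 21–10.
Every option loses at least once (Plan B loses to Plan C; Plan E loses to Plan B; Plan C loses to Plan E; Option II loses to Plan E; Option I loses to Plan E; Proposal Blue loses to Plan B). The majority relation contains the cycle Plan B > Plan E > Plan C > Plan B, so there is no Condorcet winner.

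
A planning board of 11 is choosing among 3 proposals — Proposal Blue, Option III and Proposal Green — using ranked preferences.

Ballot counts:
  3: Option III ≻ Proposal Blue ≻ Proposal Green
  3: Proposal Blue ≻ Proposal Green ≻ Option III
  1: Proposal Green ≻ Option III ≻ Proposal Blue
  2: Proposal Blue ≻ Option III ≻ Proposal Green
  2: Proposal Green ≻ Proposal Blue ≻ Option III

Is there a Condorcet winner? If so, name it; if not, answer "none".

Proposal Blue

Head-to-head results (11 council members):
Proposal Blue vs Option III: Proposal Blue is ranked higher on 3+2+2 = 7 ballots, Option III on 4. Proposal Blue wins 7–4.
Proposal Blue vs Proposal Green: Proposal Blue is ranked higher on 3+3+2 = 8 ballots, Proposal Green on 3. Proposal Blue wins 8–3.
Option III vs Proposal Green: Option III is ranked higher on 3+2 = 5 ballots, Proposal Green on 6. Proposal Green wins 6–5.
Proposal Blue defeats every rival head-to-head and is the Condorcet winner.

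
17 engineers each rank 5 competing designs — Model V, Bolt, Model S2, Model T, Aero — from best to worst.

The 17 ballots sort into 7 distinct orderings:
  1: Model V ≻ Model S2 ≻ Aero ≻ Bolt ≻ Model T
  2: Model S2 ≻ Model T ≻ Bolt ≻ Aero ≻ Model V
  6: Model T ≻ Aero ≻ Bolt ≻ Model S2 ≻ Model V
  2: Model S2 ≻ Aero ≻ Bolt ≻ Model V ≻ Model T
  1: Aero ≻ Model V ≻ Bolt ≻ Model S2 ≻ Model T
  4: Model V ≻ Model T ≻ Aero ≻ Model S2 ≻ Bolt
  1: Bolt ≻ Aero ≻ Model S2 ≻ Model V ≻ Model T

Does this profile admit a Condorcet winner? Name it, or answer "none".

Check each pair by majority over 17 ballots:
Model V vs Bolt: Bolt, 11–6.
Model V vs Model S2: Model S2 wins 11–6.
Model V–Model T: Model V 9–8.
Model V–Aero: Aero 12–5.
Bolt vs Model S2: Model S2 wins 9–8.
Bolt–Model T: Model T 12–5.
Bolt vs Aero: Aero wins 14–3.
Model S2–Model T: Model T 10–7.
Model S2 vs Aero: Aero, 12–5.
Model T–Aero: Model T 12–5.
Each design drops at least one matchup (Model V loses to Bolt; Bolt loses to Model S2; Model S2 loses to Model T; Model T loses to Model V; Aero loses to Model T); the cycle Model V → Model T → Bolt → Model V rules out a Condorcet winner.

none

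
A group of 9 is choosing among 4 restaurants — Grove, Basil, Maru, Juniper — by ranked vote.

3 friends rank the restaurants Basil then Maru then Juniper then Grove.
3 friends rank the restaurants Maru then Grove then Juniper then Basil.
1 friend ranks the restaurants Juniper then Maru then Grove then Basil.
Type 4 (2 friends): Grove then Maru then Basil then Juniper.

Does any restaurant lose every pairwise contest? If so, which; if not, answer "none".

Head-to-head results (9 friends):
Grove vs Basil: Grove preferred on 3+1+2 = 6 ballots; Grove wins 6–3.
Grove vs Maru: Grove preferred on 2 ballots; Maru wins 7–2.
Grove vs Juniper: Grove wins 5–4.
Basil vs Maru: Maru wins 6–3.
Basil vs Juniper: Basil, 5–4.
Maru vs Juniper: Maru preferred on 3+3+2 = 8 ballots; Maru wins 8–1.
Juniper is beaten in every head-to-head and is the Condorcet loser.

Juniper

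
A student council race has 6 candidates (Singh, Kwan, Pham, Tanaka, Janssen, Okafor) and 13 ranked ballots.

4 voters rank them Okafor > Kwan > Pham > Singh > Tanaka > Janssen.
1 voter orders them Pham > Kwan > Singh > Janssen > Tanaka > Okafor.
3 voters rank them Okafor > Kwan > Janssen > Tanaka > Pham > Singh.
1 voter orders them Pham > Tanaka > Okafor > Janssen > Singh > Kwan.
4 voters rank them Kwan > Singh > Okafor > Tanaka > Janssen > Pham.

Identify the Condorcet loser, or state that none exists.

Head-to-head results (13 voters):
Singh vs Kwan: Kwan, 12–1.
Singh vs Pham: Pham wins 9–4.
Singh–Tanaka: Singh 9–4.
Singh vs Janssen: 4+1+4 = 9 for Singh, 4 for Janssen — Singh by 9–4.
Singh vs Okafor: Singh is ranked higher on 1+4 = 5 ballots, Okafor on 8. Okafor wins 8–5.
Kwan vs Pham: Kwan, 11–2.
Kwan vs Tanaka: 12 to 1, Kwan.
Kwan vs Janssen: Kwan, 12–1.
Kwan vs Okafor: Okafor wins 8–5.
Pham vs Tanaka: Pham preferred on 4+1+1 = 6 ballots; Tanaka wins 7–6.
Pham vs Janssen: Pham is ranked higher on 4+1+1 = 6 ballots, Janssen on 7. Janssen wins 7–6.
Pham vs Okafor: Pham is ranked higher on 1+1 = 2 ballots, Okafor on 11. Okafor wins 11–2.
Tanaka–Janssen: Tanaka 9–4.
Tanaka–Okafor: Okafor 11–2.
Janssen vs Okafor: Okafor wins 12–1.
Each candidate has at least one pairwise win (Singh beats Tanaka; Kwan beats Singh; Pham beats Singh; Tanaka beats Pham; Janssen beats Pham; Okafor beats Singh) — no Condorcet loser.

none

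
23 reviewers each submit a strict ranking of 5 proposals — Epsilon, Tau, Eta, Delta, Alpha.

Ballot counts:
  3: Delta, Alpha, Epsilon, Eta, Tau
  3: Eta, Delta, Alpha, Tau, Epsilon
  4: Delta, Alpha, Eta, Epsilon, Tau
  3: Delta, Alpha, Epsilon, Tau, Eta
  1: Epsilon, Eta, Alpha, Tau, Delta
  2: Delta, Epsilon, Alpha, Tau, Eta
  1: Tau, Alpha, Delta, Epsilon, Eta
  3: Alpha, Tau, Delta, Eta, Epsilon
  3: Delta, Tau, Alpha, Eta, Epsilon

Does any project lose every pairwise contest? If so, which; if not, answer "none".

Head-to-head results (23 reviewers):
Epsilon vs Tau: Epsilon wins 13–10.
Epsilon vs Eta: 3+3+1+2+1 = 10 for Epsilon, 13 for Eta — Eta by 13–10.
Epsilon vs Delta: 1 for Epsilon, 22 for Delta — Delta by 22–1.
Epsilon vs Alpha: Epsilon preferred on 1+2 = 3 ballots; Alpha wins 20–3.
Tau vs Eta: Tau preferred on 3+2+1+3+3 = 12 ballots; Tau wins 12–11.
Tau vs Delta: Delta wins 18–5.
Tau vs Alpha: Tau preferred on 1+3 = 4 ballots; Alpha wins 19–4.
Eta vs Delta: Eta is ranked higher on 3+1 = 4 ballots, Delta on 19. Delta wins 19–4.
Eta vs Alpha: 3+1 = 4 for Eta, 19 for Alpha — Alpha by 19–4.
Delta vs Alpha: Delta wins 18–5.
No project is winless: Epsilon beats Tau; Tau beats Eta; Eta beats Epsilon; Delta beats Epsilon; Alpha beats Epsilon. There is no Condorcet loser.

none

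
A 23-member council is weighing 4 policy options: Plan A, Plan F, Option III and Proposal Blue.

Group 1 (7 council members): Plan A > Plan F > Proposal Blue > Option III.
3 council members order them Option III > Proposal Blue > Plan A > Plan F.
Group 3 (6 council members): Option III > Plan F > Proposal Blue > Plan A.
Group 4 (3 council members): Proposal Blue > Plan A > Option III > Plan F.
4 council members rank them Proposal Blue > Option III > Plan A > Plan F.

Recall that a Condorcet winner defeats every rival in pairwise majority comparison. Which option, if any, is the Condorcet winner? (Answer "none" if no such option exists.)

Head-to-head results (23 council members):
Plan A–Plan F: Plan A 17–6.
Plan A vs Option III: Option III wins 13–10.
Plan A vs Proposal Blue: Proposal Blue, 16–7.
Plan F–Option III: Option III 16–7.
Plan F vs Proposal Blue: Plan F wins 13–10.
Option III–Proposal Blue: Proposal Blue 14–9.
Every option loses at least once (Plan A loses to Option III; Plan F loses to Plan A; Option III loses to Proposal Blue; Proposal Blue loses to Plan F). The majority relation contains the cycle Plan A > Plan F > Proposal Blue > Plan A, so there is no Condorcet winner.

none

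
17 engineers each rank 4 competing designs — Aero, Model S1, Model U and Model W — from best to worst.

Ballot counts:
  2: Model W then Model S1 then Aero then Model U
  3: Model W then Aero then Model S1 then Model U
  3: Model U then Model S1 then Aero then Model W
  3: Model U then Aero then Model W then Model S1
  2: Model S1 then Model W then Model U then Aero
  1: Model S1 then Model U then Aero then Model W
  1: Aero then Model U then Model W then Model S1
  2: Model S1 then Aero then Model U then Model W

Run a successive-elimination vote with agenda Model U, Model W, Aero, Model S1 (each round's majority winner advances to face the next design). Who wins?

Model S1

Round 1: Model U vs Model W — 10–7, Model U advances.
Round 2: Model U vs Aero — 9–8, Model U advances.
Round 3: Model U vs Model S1 — 7–10, Model S1 advances.
The agenda winner is Model S1.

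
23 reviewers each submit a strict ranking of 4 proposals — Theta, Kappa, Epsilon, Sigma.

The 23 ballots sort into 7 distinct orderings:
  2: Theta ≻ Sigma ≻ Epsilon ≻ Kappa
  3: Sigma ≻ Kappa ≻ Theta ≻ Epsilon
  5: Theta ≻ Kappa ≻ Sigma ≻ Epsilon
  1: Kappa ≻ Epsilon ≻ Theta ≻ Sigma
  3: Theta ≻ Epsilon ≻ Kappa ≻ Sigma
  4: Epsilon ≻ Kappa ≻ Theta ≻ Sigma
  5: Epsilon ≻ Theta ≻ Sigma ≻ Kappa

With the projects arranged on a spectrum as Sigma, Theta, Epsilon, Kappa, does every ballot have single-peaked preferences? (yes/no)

Axis positions: Sigma=1, Theta=2, Epsilon=3, Kappa=4.
Ballot type 1 (peak Theta at position 2): ranking walks positions 2-1-3-4, expanding outward from the peak — single-peaked.
Ballot type 2: ranking walks positions 1-4-2-3; Kappa is ranked above Theta even though Theta lies between Kappa and the peak Sigma on the axis — preferences dip and rise again. Not single-peaked.
Ballot type 3: ranking walks positions 2-4-1-3; Kappa is ranked above Epsilon even though Epsilon lies between Kappa and the peak Theta on the axis — preferences dip and rise again. Not single-peaked.
Ballot type 4 (peak Kappa at position 4): ranking walks positions 4-3-2-1, expanding outward from the peak — single-peaked.
Ballot type 5 (peak Theta at position 2): ranking walks positions 2-3-4-1, expanding outward from the peak — single-peaked.
Ballot type 6 (peak Epsilon at position 3): ranking walks positions 3-4-2-1, expanding outward from the peak — single-peaked.
Ballot type 7 (peak Epsilon at position 3): ranking walks positions 3-2-1-4, expanding outward from the peak — single-peaked.
Ballot type 2 violates single-peakedness, so the profile is not single-peaked on this axis.

no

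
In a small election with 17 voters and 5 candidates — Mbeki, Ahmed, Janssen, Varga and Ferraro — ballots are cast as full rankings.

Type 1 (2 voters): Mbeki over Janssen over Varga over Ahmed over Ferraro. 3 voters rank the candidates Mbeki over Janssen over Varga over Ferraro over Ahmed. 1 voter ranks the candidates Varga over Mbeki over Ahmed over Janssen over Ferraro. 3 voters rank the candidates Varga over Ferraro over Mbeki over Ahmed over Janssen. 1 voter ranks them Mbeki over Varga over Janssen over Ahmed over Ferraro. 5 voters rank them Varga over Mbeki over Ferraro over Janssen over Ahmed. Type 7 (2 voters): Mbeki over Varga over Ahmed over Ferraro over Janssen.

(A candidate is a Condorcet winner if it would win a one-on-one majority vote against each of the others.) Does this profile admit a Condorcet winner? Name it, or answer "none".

Varga

Check each pair by majority over 17 ballots:
Mbeki vs Ahmed: Mbeki is ranked higher on 17 ballots, Ahmed on 0. Mbeki wins 17–0.
Mbeki vs Janssen: Mbeki preferred on 17 ballots; Mbeki wins 17–0.
Mbeki vs Varga: Mbeki is ranked higher on 2+3+1+2 = 8 ballots, Varga on 9. Varga wins 9–8.
Mbeki vs Ferraro: 2+3+1+1+5+2 = 14 for Mbeki, 3 for Ferraro — Mbeki by 14–3.
Ahmed vs Janssen: 6 to 11, Janssen.
Ahmed vs Varga: Ahmed preferred on 0 ballots; Varga wins 17–0.
Ahmed vs Ferraro: Ahmed preferred on 2+1+1+2 = 6 ballots; Ferraro wins 11–6.
Janssen vs Varga: 5 to 12, Varga.
Janssen vs Ferraro: Janssen is ranked higher on 2+3+1+1 = 7 ballots, Ferraro on 10. Ferraro wins 10–7.
Varga vs Ferraro: Varga is ranked higher on 17 ballots, Ferraro on 0. Varga wins 17–0.
Varga wins every pairwise contest, so Varga is the Condorcet winner.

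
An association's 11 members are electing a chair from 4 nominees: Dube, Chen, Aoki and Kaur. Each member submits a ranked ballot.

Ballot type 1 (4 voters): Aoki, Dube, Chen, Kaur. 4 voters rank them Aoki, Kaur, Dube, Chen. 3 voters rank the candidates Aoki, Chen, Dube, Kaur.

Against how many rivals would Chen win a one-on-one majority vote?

Chen against each rival (11 voters):
Chen vs Dube: Dube wins 8–3.
Chen–Aoki: Aoki 11–0.
Chen vs Kaur: Chen wins 7–4.
Chen beats Kaur; loses to Dube, Aoki — 1 pairwise win.

1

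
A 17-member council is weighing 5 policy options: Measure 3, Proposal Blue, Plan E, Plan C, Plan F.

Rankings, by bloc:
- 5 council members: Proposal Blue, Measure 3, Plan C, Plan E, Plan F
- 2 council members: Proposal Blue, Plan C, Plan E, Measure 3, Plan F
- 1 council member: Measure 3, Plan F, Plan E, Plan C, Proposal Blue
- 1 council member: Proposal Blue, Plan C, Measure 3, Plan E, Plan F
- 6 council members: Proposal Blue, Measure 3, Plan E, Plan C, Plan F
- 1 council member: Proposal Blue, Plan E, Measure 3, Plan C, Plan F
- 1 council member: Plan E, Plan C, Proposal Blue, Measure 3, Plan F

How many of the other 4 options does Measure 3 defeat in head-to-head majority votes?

3

Measure 3 against each rival (17 council members):
Measure 3 vs Proposal Blue: Measure 3 is ranked higher on 1 ballot, Proposal Blue on 16. Proposal Blue wins 16–1.
Measure 3 vs Plan E: Measure 3, 13–4.
Measure 3–Plan C: Measure 3 13–4.
Measure 3 vs Plan F: Measure 3 wins 17–0.
Measure 3 beats Plan E, Plan C, Plan F; loses to Proposal Blue — 3 pairwise wins.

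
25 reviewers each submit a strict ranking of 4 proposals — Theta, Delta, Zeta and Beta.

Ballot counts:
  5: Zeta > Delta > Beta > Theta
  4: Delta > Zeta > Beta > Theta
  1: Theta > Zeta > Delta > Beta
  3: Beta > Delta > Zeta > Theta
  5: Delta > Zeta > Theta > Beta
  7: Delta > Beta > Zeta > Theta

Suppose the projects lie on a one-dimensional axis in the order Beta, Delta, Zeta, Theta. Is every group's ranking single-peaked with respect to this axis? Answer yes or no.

Axis positions: Beta=1, Delta=2, Zeta=3, Theta=4.
Group 1 (peak Zeta at position 3): ranking walks positions 3-2-1-4, expanding outward from the peak — single-peaked.
Group 2 (peak Delta at position 2): ranking walks positions 2-3-1-4, expanding outward from the peak — single-peaked.
Group 3 (peak Theta at position 4): ranking walks positions 4-3-2-1, expanding outward from the peak — single-peaked.
Group 4 (peak Beta at position 1): ranking walks positions 1-2-3-4, expanding outward from the peak — single-peaked.
Group 5 (peak Delta at position 2): ranking walks positions 2-3-4-1, expanding outward from the peak — single-peaked.
Group 6 (peak Delta at position 2): ranking walks positions 2-1-3-4, expanding outward from the peak — single-peaked.
Every ranking is single-peaked on this axis.

yes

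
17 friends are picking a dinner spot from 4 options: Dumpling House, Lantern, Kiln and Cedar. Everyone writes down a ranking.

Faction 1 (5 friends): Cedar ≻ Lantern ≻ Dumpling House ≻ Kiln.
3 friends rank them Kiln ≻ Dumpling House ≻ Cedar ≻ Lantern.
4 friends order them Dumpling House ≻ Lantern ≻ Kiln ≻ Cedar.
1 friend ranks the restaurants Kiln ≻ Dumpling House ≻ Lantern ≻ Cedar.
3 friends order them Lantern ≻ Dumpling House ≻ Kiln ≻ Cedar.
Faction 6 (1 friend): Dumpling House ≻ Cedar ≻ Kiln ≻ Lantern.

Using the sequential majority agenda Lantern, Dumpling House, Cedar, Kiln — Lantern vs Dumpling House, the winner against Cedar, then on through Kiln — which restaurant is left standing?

Dumpling House

Round 1: Lantern vs Dumpling House — 8–9, Dumpling House advances.
Round 2: Dumpling House vs Cedar — 12–5, Dumpling House advances.
Round 3: Dumpling House vs Kiln — 13–4, Dumpling House advances.
The agenda winner is Dumpling House.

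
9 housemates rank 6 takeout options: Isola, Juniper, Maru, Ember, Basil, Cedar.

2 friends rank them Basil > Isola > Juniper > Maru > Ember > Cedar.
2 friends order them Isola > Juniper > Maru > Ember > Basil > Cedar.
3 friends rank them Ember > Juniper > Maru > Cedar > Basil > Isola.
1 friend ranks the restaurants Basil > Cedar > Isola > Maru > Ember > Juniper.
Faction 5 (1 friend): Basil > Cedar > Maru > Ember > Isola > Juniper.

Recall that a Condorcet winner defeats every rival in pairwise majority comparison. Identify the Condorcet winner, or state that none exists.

none

Pairwise majorities:
Isola vs Juniper: 6 to 3, Isola.
Isola vs Maru: Isola is ranked higher on 2+2+1 = 5 ballots, Maru on 4. Isola wins 5–4.
Isola vs Ember: Isola preferred on 2+2+1 = 5 ballots; Isola wins 5–4.
Isola vs Basil: Isola preferred on 2 ballots; Basil wins 7–2.
Isola vs Cedar: Isola preferred on 2+2 = 4 ballots; Cedar wins 5–4.
Juniper vs Maru: 7 to 2, Juniper.
Juniper vs Ember: 2+2 = 4 for Juniper, 5 for Ember — Ember by 5–4.
Juniper vs Basil: 2+3 = 5 for Juniper, 4 for Basil — Juniper by 5–4.
Juniper vs Cedar: 7 to 2, Juniper.
Maru vs Ember: Maru is ranked higher on 2+2+1+1 = 6 ballots, Ember on 3. Maru wins 6–3.
Maru vs Basil: 5 to 4, Maru.
Maru vs Cedar: Maru is ranked higher on 2+2+3 = 7 ballots, Cedar on 2. Maru wins 7–2.
Ember vs Basil: 2+3 = 5 for Ember, 4 for Basil — Ember by 5–4.
Ember vs Cedar: 7 to 2, Ember.
Basil vs Cedar: Basil is ranked higher on 2+2+1+1 = 6 ballots, Cedar on 3. Basil wins 6–3.
Each restaurant drops at least one matchup (Isola loses to Basil; Juniper loses to Isola; Maru loses to Isola; Ember loses to Isola; Basil loses to Juniper; Cedar loses to Juniper); the cycle Isola > Juniper > Basil > Isola rules out a Condorcet winner.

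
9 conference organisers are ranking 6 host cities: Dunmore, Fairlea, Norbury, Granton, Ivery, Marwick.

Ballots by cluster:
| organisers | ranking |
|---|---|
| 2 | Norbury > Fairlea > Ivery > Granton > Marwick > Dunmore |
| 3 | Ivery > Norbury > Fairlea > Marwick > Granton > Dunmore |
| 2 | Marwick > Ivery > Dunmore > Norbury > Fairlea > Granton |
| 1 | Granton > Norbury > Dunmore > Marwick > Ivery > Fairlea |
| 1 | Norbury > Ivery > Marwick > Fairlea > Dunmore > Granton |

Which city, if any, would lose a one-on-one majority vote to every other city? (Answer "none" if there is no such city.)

Dunmore

Head-to-head results (9 organisers):
Dunmore vs Fairlea: Fairlea wins 6–3.
Dunmore vs Norbury: Norbury wins 7–2.
Dunmore vs Granton: 3 to 6, Granton.
Dunmore vs Ivery: Ivery wins 8–1.
Dunmore–Marwick: Marwick 8–1.
Fairlea vs Norbury: 0 for Fairlea, 9 for Norbury — Norbury by 9–0.
Fairlea vs Granton: Fairlea, 8–1.
Fairlea vs Ivery: Ivery wins 7–2.
Fairlea vs Marwick: Fairlea wins 5–4.
Norbury vs Granton: 8 to 1, Norbury.
Norbury vs Ivery: Norbury preferred on 2+1+1 = 4 ballots; Ivery wins 5–4.
Norbury vs Marwick: 7 to 2, Norbury.
Granton vs Ivery: Ivery wins 8–1.
Granton vs Marwick: Granton preferred on 2+1 = 3 ballots; Marwick wins 6–3.
Ivery vs Marwick: Ivery wins 6–3.
Dunmore loses to every other city — it is the Condorcet loser.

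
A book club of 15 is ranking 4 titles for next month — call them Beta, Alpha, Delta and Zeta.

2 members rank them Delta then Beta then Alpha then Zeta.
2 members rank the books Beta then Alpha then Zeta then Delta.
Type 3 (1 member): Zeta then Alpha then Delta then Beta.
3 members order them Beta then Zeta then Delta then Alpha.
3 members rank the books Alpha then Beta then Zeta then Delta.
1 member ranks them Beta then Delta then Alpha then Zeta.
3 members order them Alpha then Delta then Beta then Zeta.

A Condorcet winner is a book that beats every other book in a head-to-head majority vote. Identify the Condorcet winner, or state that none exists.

Beta

Pairwise majorities:
Beta vs Alpha: Beta wins 8–7.
Beta vs Delta: Beta wins 9–6.
Beta–Zeta: Beta 14–1.
Alpha vs Delta: Alpha, 9–6.
Alpha vs Zeta: Alpha wins 11–4.
Delta–Zeta: Zeta 9–6.
Only Beta has no losses; Beta is the Condorcet winner.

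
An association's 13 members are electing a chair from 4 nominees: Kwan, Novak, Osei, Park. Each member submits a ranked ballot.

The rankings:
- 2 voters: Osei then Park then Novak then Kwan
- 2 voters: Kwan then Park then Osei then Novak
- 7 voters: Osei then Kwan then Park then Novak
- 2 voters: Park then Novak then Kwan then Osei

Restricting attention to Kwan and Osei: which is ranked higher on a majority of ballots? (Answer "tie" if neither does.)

Osei

Ballots ranking Kwan above Osei: 2 + 2 = 4.
Ballots ranking Osei above Kwan: 13 − 4 = 9.
Osei wins the head-to-head 9–4.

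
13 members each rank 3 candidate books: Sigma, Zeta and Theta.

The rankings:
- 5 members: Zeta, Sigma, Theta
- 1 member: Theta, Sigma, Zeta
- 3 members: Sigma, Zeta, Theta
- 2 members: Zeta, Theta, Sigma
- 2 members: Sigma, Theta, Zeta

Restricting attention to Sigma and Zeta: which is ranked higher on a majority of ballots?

Zeta

Ballots ranking Sigma above Zeta: 1 + 3 + 2 = 6.
Ballots ranking Zeta above Sigma: 13 − 6 = 7.
Zeta wins the head-to-head 7–6.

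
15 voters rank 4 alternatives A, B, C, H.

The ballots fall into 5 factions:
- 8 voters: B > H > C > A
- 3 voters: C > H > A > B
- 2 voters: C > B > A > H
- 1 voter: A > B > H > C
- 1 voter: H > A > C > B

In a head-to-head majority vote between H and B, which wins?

Ballots ranking H above B: 3 + 1 = 4.
Ballots ranking B above H: 15 − 4 = 11.
B wins the head-to-head 11–4.

B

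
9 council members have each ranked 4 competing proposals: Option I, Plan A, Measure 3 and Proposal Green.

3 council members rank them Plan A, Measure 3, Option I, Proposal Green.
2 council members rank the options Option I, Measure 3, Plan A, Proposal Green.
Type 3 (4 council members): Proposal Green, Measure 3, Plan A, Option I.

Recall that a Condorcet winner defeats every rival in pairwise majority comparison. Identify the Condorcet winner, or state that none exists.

Measure 3

Head-to-head results (9 council members):
Option I–Plan A: Plan A 7–2.
Option I vs Measure 3: Measure 3, 7–2.
Option I vs Proposal Green: Option I, 5–4.
Plan A vs Measure 3: Measure 3 wins 6–3.
Plan A–Proposal Green: Plan A 5–4.
Measure 3 vs Proposal Green: Measure 3 wins 5–4.
Only Measure 3 has no losses; Measure 3 is the Condorcet winner.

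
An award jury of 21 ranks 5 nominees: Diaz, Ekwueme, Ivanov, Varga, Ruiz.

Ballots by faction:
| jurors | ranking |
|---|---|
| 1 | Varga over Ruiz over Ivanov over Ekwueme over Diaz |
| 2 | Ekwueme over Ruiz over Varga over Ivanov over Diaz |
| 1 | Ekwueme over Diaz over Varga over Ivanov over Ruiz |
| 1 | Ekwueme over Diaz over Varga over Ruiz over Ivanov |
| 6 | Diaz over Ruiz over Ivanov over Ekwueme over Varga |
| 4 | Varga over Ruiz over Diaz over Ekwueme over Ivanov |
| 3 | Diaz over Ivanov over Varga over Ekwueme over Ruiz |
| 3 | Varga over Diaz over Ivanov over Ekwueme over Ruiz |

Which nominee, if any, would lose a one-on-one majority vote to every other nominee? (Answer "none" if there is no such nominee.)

Ekwueme

Pairwise majorities:
Diaz vs Ekwueme: Diaz wins 16–5.
Diaz vs Ivanov: Diaz is ranked higher on 1+1+6+4+3+3 = 18 ballots, Ivanov on 3. Diaz wins 18–3.
Diaz vs Varga: Diaz, 11–10.
Diaz vs Ruiz: Diaz is ranked higher on 1+1+6+3+3 = 14 ballots, Ruiz on 7. Diaz wins 14–7.
Ekwueme vs Ivanov: 2+1+1+4 = 8 for Ekwueme, 13 for Ivanov — Ivanov by 13–8.
Ekwueme vs Varga: Varga wins 11–10.
Ekwueme vs Ruiz: Ruiz, 11–10.
Ivanov vs Varga: 6+3 = 9 for Ivanov, 12 for Varga — Varga by 12–9.
Ivanov–Ruiz: Ruiz 14–7.
Varga vs Ruiz: Varga preferred on 1+1+1+4+3+3 = 13 ballots; Varga wins 13–8.
Only Ekwueme has no wins; Ekwueme is the Condorcet loser.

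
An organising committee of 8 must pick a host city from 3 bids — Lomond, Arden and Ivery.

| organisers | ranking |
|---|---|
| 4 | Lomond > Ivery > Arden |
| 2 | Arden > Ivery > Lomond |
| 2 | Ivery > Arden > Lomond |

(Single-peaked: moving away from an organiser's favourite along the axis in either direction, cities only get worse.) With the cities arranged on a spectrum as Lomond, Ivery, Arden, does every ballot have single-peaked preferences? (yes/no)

Axis positions: Lomond=1, Ivery=2, Arden=3.
Bloc 1 (peak Lomond at position 1): ranking walks positions 1-2-3, expanding outward from the peak — single-peaked.
Bloc 2 (peak Arden at position 3): ranking walks positions 3-2-1, expanding outward from the peak — single-peaked.
Bloc 3 (peak Ivery at position 2): ranking walks positions 2-3-1, expanding outward from the peak — single-peaked.
Every ranking is single-peaked on this axis.

yes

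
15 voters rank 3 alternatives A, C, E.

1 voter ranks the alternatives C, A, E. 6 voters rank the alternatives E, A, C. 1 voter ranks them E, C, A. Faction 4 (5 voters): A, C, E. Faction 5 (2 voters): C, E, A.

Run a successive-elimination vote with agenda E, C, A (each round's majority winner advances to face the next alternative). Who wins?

A

Round 1: E vs C — 7–8, C advances.
Round 2: C vs A — 4–11, A advances.
The agenda winner is A.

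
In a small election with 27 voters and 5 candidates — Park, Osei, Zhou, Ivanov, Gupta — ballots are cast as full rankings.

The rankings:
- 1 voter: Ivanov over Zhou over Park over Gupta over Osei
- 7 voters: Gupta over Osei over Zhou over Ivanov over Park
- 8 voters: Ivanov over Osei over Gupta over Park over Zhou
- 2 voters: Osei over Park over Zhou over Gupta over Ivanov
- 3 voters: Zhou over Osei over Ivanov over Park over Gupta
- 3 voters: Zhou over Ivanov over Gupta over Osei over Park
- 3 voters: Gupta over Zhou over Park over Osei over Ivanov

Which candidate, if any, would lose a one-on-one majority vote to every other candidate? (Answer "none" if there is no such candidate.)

Park

Head-to-head results (27 voters):
Park vs Osei: Park is ranked higher on 1+3 = 4 ballots, Osei on 23. Osei wins 23–4.
Park vs Zhou: Zhou wins 17–10.
Park vs Ivanov: Ivanov wins 22–5.
Park vs Gupta: 1+2+3 = 6 for Park, 21 for Gupta — Gupta by 21–6.
Osei vs Zhou: Osei wins 17–10.
Osei vs Ivanov: Osei preferred on 7+2+3+3 = 15 ballots; Osei wins 15–12.
Osei vs Gupta: 13 to 14, Gupta.
Zhou–Ivanov: Zhou 18–9.
Zhou vs Gupta: Zhou preferred on 1+2+3+3 = 9 ballots; Gupta wins 18–9.
Ivanov vs Gupta: 1+8+3+3 = 15 for Ivanov, 12 for Gupta — Ivanov by 15–12.
Only Park has no wins; Park is the Condorcet loser.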